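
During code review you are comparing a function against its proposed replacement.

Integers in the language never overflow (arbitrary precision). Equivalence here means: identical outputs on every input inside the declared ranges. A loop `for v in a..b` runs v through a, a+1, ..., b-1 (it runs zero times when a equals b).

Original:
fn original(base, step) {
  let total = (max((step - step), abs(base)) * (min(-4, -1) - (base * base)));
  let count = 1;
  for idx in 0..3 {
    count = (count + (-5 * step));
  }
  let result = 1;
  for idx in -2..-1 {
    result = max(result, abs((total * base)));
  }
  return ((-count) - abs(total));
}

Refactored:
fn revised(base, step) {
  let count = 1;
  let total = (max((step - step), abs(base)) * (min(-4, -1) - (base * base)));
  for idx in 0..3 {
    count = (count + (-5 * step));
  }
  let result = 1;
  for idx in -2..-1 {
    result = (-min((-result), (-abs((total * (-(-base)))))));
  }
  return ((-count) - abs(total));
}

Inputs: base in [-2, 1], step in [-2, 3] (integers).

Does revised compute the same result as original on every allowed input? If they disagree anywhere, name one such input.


The two are interchangeable: min/max/abs usage differs, and every declared input agrees.
Tracing base=-1, step=2: original: total := -5 | count := 1 | iter idx=0: | count := -9 | iter idx=1: | count := -19 | iter idx=2: | count := -29 | result := 1 | iter idx=-2: | result := 5 | result 24 | revised: count := 1 | total := -5 | iter idx=0: | count := -9 | iter idx=1: | count := -19 | iter idx=2: | count := -29 | result := 1 | iter idx=-2: | result := 5 | result 24 — matching result 24.
An exhaustive pass over the 24 declared inputs shows identical outputs.
verdict: equivalent


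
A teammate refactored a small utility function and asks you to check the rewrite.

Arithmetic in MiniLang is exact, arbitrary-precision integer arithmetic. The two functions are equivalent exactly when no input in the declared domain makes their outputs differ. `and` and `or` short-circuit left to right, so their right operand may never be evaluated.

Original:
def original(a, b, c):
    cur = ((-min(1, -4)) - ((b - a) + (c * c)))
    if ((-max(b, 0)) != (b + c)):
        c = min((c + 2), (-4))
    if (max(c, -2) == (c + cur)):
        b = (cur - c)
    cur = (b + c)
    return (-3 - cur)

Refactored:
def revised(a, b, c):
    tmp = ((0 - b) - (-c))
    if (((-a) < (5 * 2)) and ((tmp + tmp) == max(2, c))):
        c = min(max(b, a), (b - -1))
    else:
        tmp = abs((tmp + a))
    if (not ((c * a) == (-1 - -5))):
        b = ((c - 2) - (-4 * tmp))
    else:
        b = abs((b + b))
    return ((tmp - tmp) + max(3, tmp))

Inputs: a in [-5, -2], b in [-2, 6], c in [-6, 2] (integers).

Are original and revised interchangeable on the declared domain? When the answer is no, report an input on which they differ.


Try a=-5, b=-2, c=-6.
original: cur becomes -35; next ((-max(b, 0)) != (b + c)) evaluates to true; next c becomes -4; next (max(c, -2) == (c + cur)) evaluates to false; next cur becomes -6; next final value 3
revised: tmp becomes -4; next (((-a) < (5 * 2)) and ((tmp + tmp) == max(2, c))) evaluates to false; next tmp becomes 9; next (not ((c * a) == (-1 - -5))) evaluates to true; next b becomes 28; next final value 9
3 != 9, so the rewrite changes behavior.
verdict: not equivalent; witness: a=-5, b=-2, c=-6


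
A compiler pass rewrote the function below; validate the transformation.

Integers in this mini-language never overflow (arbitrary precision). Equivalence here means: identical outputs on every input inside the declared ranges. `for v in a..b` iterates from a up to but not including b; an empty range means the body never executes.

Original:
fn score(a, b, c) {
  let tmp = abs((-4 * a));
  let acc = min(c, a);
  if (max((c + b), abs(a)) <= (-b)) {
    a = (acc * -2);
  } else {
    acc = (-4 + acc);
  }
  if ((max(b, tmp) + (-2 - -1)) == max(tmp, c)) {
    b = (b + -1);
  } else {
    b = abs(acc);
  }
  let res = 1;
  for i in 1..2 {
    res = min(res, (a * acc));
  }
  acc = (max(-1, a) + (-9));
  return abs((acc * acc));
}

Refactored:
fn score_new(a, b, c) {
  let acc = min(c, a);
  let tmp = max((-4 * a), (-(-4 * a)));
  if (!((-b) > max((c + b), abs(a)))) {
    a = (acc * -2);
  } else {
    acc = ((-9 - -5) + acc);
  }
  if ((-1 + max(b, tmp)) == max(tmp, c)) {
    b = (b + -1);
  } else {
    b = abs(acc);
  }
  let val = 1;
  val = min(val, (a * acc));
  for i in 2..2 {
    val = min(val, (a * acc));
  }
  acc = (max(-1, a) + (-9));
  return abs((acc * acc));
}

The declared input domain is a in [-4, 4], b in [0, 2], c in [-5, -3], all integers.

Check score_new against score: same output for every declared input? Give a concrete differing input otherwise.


Evaluate both at a=-4, b=0, c=-5.
score: tmp := 16 | acc := -5 | (max((c + b), abs(a)) <= (-b)): false | acc := -9 | ((max(b, tmp) + (-2 - -1)) == max(tmp, c)): false | b := 9 | res := 1 | iter i=1: | res := 1 | acc := -10 | result 100
score_new: acc := -5 | tmp := 16 | (!((-b) > max((c + b), abs(a)))): true | a := 10 | ((-1 + max(b, tmp)) == max(tmp, c)): false | b := 5 | val := 1 | val := -50 | loop over i: empty range | acc := 1 | result 1
100 != 1, so the rewrite changes behavior.
verdict: not equivalent; witness: a=-4, b=0, c=-5


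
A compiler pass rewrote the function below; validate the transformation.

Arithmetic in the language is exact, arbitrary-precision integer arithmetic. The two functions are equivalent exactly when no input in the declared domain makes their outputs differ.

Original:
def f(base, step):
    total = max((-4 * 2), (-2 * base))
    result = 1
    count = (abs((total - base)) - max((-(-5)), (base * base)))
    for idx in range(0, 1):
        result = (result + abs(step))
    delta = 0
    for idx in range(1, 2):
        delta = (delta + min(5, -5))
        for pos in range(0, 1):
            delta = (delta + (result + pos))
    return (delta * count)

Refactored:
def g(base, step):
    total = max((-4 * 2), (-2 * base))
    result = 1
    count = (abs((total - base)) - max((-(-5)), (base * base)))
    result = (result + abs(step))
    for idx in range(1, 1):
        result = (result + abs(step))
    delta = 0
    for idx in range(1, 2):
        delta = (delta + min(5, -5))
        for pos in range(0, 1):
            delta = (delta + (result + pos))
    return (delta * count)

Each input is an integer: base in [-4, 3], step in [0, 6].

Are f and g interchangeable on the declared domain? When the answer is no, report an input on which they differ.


Changes here: statement counts differ, loop structure differs, min/max/abs usage differs, arithmetic usage differs; the full 56-point sweep finds no disagreement.
verdict: equivalent


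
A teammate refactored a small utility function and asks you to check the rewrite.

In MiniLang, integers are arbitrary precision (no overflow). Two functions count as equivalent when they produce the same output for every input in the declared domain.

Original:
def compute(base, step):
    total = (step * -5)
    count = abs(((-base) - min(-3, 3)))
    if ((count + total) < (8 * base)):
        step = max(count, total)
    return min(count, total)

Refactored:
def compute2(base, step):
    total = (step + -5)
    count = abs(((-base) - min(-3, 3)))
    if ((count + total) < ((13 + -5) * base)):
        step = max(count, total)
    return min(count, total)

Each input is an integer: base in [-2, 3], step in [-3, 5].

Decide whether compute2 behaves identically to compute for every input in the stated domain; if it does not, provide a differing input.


Try base=-2, step=-3.
compute: total = 15; count = 5; ((count + total) < (8 * base)) -> false; return 5
compute2: total = -8; count = 5; ((count + total) < ((13 + -5) * base)) -> false; return -8
5 against -8: the behavior changed.
verdict: not equivalent; witness: base=-2, step=-3


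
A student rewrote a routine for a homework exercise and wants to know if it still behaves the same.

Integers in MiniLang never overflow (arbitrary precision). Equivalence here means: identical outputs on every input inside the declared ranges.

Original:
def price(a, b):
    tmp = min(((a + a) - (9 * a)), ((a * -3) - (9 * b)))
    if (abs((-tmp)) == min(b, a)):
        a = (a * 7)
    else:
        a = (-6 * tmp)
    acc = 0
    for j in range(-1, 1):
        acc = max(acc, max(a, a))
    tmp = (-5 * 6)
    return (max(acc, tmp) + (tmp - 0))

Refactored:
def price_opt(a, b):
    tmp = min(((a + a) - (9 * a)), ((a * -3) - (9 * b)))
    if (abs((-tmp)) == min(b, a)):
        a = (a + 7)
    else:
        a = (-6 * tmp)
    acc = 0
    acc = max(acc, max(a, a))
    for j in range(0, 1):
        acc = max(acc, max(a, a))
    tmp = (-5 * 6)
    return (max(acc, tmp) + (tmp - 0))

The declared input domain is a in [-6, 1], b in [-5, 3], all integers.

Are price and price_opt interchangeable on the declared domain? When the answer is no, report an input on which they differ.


There is a counterexample at a=0, b=0: -30 on one side, -23 on the other.
price: tmp = 0; (abs((-tmp)) == min(b, a)) -> true; a = 0; acc = 0; [j=-1]; acc = 0; [j=0]; acc = 0; tmp = -30; return -30
price_opt: tmp = 0; (abs((-tmp)) == min(b, a)) -> true; a = 7; acc = 0; acc = 7; [j=0]; acc = 7; tmp = -30; return -23
verdict: not equivalent; witness: a=0, b=0


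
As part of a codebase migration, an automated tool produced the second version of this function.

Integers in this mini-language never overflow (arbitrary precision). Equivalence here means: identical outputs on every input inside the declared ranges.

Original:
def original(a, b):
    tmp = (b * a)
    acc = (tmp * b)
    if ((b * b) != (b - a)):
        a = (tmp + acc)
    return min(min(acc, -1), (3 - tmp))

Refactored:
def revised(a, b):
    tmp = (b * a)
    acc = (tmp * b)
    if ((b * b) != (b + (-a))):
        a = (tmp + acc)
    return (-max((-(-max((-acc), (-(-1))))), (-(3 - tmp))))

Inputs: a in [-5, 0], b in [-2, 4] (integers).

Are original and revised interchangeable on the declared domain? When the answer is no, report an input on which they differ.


Differences: min/max/abs usage differs, arithmetic usage differs — yet all 42 inputs agree.
verdict: equivalent


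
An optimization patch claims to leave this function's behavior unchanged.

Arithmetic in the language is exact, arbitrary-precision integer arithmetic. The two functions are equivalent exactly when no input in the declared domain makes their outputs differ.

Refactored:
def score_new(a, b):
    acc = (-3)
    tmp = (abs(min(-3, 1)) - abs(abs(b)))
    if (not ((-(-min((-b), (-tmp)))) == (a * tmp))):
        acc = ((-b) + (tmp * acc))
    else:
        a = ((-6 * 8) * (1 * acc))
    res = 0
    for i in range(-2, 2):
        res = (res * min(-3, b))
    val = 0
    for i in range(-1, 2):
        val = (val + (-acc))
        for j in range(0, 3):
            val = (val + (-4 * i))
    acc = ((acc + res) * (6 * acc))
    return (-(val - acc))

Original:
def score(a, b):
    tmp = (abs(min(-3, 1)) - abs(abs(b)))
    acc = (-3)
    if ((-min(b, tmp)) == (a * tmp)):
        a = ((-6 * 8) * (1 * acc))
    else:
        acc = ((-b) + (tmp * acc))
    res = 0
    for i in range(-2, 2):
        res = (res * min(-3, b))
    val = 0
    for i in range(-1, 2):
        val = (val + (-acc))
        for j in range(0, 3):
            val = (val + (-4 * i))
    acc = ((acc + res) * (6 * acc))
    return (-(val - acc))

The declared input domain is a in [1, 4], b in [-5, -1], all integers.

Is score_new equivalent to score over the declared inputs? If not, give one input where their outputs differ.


Consider the input a=1, b=-3.
score: tmp becomes 0; next acc becomes -3; next ((-min(b, tmp)) == (a * tmp)) evaluates to false; next acc becomes 3; next res becomes 0; next at i=-2:; next res becomes 0; next at i=-1:; next res becomes 0; next at i=0:; next res becomes 0; next at i=1:; next res becomes 0; next val becomes 0; next at i=-1:; next val becomes -3; next at j=0:; next val becomes 1; next at j=1:; next val becomes 5; next at j=2:; next val becomes 9; next at i=0:; next val becomes 6; next at j=0:; next val becomes 6; next at j=1:; next val becomes 6; next at j=2:; next val becomes 6; next at i=1:; next val becomes 3; next at j=0:; next val becomes -1; next at j=1:; next val becomes -5; next at j=2:; next val becomes -9; next acc becomes 54; next final value 63
score_new: acc becomes -3; next tmp becomes 0; next (not ((-(-min((-b), (-tmp)))) == (a * tmp))) evaluates to false; next a becomes 144; next res becomes 0; next at i=-2:; next res becomes 0; next at i=-1:; next res becomes 0; next at i=0:; next res becomes 0; next at i=1:; next res becomes 0; next val becomes 0; next at i=-1:; next val becomes 3; next at j=0:; next val becomes 7; next at j=1:; next val becomes 11; next at j=2:; next val becomes 15; next at i=0:; next val becomes 18; next at j=0:; next val becomes 18; next at j=1:; next val becomes 18; next at j=2:; next val becomes 18; next at i=1:; next val becomes 21; next at j=0:; next val becomes 17; next at j=1:; next val becomes 13; next at j=2:; next val becomes 9; next acc becomes 54; next final value 45
63 and 45 differ, so these are not the same function on this domain.
verdict: not equivalent; witness: a=1, b=-3


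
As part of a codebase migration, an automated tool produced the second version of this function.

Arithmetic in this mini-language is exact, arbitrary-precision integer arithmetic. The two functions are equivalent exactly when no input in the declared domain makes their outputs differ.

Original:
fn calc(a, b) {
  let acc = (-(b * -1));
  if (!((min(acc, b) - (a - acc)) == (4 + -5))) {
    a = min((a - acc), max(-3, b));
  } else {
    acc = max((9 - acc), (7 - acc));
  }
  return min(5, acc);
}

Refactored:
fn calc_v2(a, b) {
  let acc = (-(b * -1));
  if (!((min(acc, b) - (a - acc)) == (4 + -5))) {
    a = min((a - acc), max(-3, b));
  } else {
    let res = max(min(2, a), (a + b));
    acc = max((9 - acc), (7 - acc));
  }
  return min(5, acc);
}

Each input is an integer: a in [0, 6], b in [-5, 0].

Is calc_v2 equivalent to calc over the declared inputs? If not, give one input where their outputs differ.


Behavior is preserved: although constant usage differs; and local variable names differ; and statement counts differ; and min/max/abs usage differs; and arithmetic usage differs, the outputs never diverge.
Spot check at a=3, b=-2 — calc: acc becomes -2; next (!((min(acc, b) - (a - acc)) == (4 + -5))) evaluates to true; next a becomes -2; next final value -2. calc_v2: acc becomes -2; next (!((min(acc, b) - (a - acc)) == (4 + -5))) evaluates to true; next a becomes -2; next final value -2. Both give -2.
Across all 42 domain points the two functions coincide.
verdict: equivalent


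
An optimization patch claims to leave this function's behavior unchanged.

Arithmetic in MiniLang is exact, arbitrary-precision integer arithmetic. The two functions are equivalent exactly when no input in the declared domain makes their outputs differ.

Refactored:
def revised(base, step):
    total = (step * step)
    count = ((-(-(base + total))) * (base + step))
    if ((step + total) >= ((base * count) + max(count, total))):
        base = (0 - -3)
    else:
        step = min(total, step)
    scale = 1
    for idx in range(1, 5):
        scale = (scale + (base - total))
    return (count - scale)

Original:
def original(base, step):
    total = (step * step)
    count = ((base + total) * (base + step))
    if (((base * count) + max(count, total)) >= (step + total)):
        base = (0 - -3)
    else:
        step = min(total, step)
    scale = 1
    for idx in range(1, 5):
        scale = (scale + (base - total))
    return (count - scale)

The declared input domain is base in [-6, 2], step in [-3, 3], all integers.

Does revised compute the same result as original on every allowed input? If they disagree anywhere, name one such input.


The rewrite breaks on base=-6, step=-3, where the results are -4 and 32.
original: total=9, then count=-27, then (((base * count) + max(count, total)) >= (step + total)) is true, then base=3, then scale=1, then (idx=1), then scale=-5, then (idx=2), then scale=-11, then (idx=3), then scale=-17, then (idx=4), then scale=-23, then returns -4
revised: total=9, then count=-27, then ((step + total) >= ((base * count) + max(count, total))) is false, then step=-3, then scale=1, then (idx=1), then scale=-14, then (idx=2), then scale=-29, then (idx=3), then scale=-44, then (idx=4), then scale=-59, then returns 32
verdict: not equivalent; witness: base=-6, step=-3


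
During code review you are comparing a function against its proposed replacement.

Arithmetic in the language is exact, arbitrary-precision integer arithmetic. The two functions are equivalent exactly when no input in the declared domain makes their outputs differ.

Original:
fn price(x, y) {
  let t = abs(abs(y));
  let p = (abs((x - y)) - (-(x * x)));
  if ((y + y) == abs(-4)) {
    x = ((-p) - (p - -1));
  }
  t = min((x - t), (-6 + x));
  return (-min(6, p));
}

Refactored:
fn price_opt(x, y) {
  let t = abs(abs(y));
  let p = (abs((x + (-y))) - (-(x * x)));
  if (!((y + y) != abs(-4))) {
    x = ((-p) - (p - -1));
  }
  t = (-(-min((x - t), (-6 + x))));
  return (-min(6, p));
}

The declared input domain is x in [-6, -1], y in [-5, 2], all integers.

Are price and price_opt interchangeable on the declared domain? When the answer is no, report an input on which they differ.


Changes here: arithmetic usage differs, plus boolean connective usage differs, plus comparison usage differs; the full 48-point sweep finds no disagreement.
verdict: equivalent


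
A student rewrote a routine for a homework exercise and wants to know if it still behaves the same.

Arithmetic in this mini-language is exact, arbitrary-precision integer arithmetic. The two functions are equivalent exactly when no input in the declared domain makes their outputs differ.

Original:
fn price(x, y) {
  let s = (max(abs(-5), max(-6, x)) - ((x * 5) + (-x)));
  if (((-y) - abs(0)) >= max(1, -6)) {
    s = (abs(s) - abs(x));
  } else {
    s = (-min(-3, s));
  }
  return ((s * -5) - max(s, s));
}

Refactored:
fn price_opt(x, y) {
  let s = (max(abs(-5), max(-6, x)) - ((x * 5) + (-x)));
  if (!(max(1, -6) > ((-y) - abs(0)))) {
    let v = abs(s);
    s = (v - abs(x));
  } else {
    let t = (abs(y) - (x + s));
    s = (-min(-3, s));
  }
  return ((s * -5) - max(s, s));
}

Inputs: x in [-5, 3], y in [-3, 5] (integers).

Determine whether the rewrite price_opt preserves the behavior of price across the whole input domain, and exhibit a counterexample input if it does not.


The two versions differ — the changes include min/max/abs usage differs; statement counts differ; arithmetic usage differs; local variable names differ; comparison usage differs; boolean connective usage differs.
Spot check at x=-4, y=5 — price: s = 21; (((-y) - abs(0)) >= max(1, -6)) -> false; s = 3; return -18. price_opt: s = 21; (!(max(1, -6) > ((-y) - abs(0)))) -> false; t = -12; s = 3; return -18. Both give -18.
An exhaustive pass over the 81 declared inputs shows identical outputs.
verdict: equivalent


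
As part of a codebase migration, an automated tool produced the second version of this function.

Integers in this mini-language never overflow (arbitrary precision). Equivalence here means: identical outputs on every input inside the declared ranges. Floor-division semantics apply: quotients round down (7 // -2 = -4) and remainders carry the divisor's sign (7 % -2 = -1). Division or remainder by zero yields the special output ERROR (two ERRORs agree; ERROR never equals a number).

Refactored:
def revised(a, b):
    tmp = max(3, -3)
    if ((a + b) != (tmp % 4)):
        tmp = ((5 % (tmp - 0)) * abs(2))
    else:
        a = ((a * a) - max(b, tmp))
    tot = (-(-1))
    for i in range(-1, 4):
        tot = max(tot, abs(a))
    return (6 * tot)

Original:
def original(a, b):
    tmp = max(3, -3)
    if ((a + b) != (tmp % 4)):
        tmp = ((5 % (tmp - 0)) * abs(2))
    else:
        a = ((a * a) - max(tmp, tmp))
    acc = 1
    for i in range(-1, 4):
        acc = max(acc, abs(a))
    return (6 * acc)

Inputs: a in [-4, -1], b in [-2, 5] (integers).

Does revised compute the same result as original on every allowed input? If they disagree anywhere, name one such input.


Try a=-1, b=4.
original: tmp = 3; ((a + b) != (tmp % 4)) -> false; a = -2; acc = 1; [i=-1]; acc = 2; [i=0]; acc = 2; [i=1]; acc = 2; [i=2]; acc = 2; [i=3]; acc = 2; return 12
revised: tmp = 3; ((a + b) != (tmp % 4)) -> false; a = -3; tot = 1; [i=-1]; tot = 3; [i=0]; tot = 3; [i=1]; tot = 3; [i=2]; tot = 3; [i=3]; tot = 3; return 18
12 vs 18 — the two versions disagree here.
verdict: not equivalent; witness: a=-1, b=4


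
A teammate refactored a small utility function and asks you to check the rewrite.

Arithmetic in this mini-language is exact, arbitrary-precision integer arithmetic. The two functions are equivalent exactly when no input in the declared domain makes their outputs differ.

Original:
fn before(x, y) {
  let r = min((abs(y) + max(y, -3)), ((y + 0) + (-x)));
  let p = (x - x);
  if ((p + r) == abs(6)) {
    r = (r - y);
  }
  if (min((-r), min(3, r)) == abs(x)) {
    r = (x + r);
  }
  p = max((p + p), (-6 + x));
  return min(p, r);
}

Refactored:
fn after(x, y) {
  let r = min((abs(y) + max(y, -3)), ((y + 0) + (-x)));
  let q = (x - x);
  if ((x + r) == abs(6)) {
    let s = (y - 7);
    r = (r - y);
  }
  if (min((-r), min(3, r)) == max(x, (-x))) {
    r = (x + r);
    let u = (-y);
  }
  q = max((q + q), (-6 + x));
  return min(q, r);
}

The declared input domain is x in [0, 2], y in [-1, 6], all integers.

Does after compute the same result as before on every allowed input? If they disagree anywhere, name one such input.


The rewrite breaks on x=1, y=6, where the results are 0 and -1.
before: r = 5; p = 0; ((p + r) == abs(6)) -> false; (min((-r), min(3, r)) == abs(x)) -> false; p = 0; return 0
after: r = 5; q = 0; ((x + r) == abs(6)) -> true; s = -1; r = -1; (min((-r), min(3, r)) == max(x, (-x))) -> false; q = 0; return -1
verdict: not equivalent; witness: x=1, y=6


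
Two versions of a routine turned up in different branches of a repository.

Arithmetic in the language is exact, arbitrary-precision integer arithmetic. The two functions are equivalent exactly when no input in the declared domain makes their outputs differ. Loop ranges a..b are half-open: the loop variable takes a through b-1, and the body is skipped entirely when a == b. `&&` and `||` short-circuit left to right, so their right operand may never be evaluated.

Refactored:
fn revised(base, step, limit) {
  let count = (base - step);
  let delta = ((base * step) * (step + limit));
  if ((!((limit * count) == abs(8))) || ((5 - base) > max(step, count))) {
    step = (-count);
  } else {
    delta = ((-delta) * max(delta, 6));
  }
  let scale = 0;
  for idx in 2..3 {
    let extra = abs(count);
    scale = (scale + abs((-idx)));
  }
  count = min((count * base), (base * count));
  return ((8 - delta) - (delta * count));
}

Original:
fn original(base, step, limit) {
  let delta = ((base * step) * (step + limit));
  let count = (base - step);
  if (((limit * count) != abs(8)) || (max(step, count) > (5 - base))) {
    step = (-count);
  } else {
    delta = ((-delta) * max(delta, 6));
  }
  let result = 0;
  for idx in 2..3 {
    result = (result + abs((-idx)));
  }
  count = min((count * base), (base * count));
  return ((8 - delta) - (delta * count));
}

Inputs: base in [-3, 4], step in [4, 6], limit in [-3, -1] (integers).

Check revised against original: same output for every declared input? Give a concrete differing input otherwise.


At base=-3, step=5, limit=-1: original gives -8992, revised gives 1508.
verdict: not equivalent; witness: base=-3, step=5, limit=-1


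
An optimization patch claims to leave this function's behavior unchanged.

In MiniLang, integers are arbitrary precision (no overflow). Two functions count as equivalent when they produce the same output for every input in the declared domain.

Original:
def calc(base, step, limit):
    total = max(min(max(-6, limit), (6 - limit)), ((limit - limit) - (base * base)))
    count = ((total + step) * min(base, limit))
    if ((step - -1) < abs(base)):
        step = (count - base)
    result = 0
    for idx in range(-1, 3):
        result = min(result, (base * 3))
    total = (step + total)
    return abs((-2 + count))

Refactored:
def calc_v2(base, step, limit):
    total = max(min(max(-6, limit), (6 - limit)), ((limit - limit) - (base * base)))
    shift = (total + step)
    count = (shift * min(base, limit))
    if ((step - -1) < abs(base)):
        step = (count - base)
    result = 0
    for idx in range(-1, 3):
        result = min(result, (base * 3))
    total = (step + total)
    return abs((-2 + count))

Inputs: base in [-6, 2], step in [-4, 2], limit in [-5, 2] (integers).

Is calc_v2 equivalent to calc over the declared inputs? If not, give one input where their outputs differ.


This is a faithful refactor — statement counts differ; local variable names differ, but the computed results match everywhere.
Spot check at base=2, step=0, limit=-5 — calc: total becomes -4; next count becomes 20; next ((step - -1) < abs(base)) evaluates to true; next step becomes 18; next result becomes 0; next at idx=-1:; next result becomes 0; next at idx=0:; next result becomes 0; next at idx=1:; next result becomes 0; next at idx=2:; next result becomes 0; next total becomes 14; next final value 18. calc_v2: total becomes -4; next shift becomes -4; next count becomes 20; next ((step - -1) < abs(base)) evaluates to true; next step becomes 18; next result becomes 0; next at idx=-1:; next result becomes 0; next at idx=0:; next result becomes 0; next at idx=1:; next result becomes 0; next at idx=2:; next result becomes 0; next total becomes 14; next final value 18. Both give 18.
Every one of the 504 inputs gives matching results.
verdict: equivalent


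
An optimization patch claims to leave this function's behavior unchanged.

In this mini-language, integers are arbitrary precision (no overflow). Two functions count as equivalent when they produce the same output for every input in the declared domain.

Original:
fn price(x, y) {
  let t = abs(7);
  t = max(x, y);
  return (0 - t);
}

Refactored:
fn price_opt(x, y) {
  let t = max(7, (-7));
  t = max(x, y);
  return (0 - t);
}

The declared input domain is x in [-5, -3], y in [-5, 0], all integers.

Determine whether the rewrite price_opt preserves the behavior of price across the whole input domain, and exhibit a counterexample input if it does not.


Comparing the listings, the differences include: constant usage differs; and min/max/abs usage differs.
As a probe, take x=-4, y=0: price runs t becomes 7; next t becomes 0; next final value 0; price_opt runs t becomes 7; next t becomes 0; next final value 0; both end at 0.
Sweeping the whole domain (18 inputs) finds no disagreement.
verdict: equivalent


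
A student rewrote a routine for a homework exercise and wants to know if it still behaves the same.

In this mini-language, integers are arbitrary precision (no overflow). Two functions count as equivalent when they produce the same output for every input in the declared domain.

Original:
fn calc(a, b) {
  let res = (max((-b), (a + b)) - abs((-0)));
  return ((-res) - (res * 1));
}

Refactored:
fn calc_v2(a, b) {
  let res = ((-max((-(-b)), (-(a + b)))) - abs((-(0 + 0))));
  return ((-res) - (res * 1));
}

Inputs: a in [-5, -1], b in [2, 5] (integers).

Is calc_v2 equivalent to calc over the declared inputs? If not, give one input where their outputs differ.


On input a=-5, b=2, calc returns 4 while calc_v2 returns 6.
verdict: not equivalent; witness: a=-5, b=2


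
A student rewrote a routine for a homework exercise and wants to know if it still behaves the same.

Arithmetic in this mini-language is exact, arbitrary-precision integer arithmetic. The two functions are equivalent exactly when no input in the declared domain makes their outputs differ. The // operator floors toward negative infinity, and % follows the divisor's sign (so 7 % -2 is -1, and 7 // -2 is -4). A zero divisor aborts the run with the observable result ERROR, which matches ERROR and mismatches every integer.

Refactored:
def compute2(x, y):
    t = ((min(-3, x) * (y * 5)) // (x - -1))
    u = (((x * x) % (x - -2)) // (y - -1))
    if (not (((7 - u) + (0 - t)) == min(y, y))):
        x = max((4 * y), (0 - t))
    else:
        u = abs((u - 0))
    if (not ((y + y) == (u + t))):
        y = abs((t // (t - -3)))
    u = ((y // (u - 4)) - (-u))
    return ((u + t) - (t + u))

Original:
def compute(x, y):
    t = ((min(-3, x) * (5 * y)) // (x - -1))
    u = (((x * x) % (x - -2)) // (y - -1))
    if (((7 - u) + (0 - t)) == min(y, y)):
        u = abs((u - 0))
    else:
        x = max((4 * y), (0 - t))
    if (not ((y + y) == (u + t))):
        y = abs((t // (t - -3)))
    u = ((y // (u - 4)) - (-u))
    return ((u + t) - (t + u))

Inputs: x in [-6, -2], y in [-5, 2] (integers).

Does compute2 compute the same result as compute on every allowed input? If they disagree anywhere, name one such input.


Comparing the listings, the differences include: boolean connective usage differs.
One worked example (x=-3, y=-5) — compute: t = -38; u = 0; (((7 - u) + (0 - t)) == min(y, y)) -> false; x = 38; (not ((y + y) == (u + t))) -> true; y = 1; u = -1; return 0; compute2: t = -38; u = 0; (not (((7 - u) + (0 - t)) == min(y, y))) -> true; x = 38; (not ((y + y) == (u + t))) -> true; y = 1; u = -1; return 0; agreement on 0.
Sweeping the whole domain (40 inputs) finds no disagreement.
verdict: equivalent


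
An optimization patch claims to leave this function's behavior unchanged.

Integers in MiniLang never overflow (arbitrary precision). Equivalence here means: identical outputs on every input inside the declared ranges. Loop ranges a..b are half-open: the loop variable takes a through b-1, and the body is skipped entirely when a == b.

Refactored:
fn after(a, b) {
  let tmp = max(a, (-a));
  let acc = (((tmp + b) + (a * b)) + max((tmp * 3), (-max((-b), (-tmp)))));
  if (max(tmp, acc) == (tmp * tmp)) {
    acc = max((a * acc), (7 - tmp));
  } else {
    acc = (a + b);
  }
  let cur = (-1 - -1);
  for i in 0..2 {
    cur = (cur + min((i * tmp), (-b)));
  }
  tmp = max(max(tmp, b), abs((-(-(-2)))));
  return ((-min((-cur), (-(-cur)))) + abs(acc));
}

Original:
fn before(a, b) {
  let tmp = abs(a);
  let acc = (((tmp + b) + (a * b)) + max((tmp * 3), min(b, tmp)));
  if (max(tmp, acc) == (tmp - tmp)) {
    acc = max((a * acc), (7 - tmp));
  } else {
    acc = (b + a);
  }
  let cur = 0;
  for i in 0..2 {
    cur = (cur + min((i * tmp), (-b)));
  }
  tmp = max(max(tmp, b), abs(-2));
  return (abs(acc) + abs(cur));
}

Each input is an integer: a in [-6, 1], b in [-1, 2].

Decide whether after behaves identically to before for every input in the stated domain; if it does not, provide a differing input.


The rewrite breaks on a=-4, b=0, where the results are 4 and 3.
before: tmp := 4 | acc := 16 | (max(tmp, acc) == (tmp - tmp)): false | acc := -4 | cur := 0 | iter i=0: | cur := 0 | iter i=1: | cur := 0 | tmp := 4 | result 4
after: tmp := 4 | acc := 16 | (max(tmp, acc) == (tmp * tmp)): true | acc := 3 | cur := 0 | iter i=0: | cur := 0 | iter i=1: | cur := 0 | tmp := 4 | result 3
verdict: not equivalent; witness: a=-4, b=0


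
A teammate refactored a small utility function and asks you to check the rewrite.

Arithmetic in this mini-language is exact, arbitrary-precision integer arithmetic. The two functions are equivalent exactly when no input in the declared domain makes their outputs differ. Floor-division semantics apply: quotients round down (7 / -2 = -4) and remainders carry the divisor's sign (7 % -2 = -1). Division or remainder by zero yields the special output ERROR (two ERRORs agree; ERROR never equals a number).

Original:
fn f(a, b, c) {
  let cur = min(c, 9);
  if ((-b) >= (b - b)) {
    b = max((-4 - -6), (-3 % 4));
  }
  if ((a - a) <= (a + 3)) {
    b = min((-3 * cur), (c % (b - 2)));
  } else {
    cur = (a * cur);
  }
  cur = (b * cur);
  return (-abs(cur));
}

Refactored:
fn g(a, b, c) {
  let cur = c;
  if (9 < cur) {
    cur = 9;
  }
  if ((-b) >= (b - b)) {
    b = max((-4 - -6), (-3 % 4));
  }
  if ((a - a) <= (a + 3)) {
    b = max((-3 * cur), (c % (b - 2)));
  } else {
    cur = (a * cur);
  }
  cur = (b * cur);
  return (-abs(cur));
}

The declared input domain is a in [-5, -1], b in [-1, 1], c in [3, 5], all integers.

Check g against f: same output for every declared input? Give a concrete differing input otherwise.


Run the pair on a=-3, b=1, c=3.
f: cur = 3; ((-b) >= (b - b)) -> false; ((a - a) <= (a + 3)) -> true; b = -9; cur = -27; return -27
g: cur = 3; (9 < cur) -> false; ((-b) >= (b - b)) -> false; ((a - a) <= (a + 3)) -> true; b = 0; cur = 0; return 0
-27 against 0: the behavior changed.
verdict: not equivalent; witness: a=-3, b=1, c=3


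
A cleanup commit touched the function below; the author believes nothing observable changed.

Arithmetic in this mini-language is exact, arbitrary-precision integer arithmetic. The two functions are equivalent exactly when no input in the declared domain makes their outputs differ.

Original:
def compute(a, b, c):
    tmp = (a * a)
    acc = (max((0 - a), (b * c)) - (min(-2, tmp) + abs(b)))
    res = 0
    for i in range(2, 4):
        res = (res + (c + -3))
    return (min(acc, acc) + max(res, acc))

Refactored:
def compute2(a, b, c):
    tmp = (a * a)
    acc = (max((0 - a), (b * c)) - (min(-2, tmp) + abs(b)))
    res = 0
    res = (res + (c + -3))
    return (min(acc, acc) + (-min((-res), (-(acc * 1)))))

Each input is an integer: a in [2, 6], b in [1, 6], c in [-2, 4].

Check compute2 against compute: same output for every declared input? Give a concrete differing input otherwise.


Evaluate both at a=2, b=5, c=-1.
compute: tmp := 4 | acc := -5 | res := 0 | iter i=2: | res := -4 | iter i=3: | res := -8 | result -10
compute2: tmp := 4 | acc := -5 | res := 0 | res := -4 | result -9
-10 vs -9 — the two versions disagree here.
verdict: not equivalent; witness: a=2, b=5, c=-1


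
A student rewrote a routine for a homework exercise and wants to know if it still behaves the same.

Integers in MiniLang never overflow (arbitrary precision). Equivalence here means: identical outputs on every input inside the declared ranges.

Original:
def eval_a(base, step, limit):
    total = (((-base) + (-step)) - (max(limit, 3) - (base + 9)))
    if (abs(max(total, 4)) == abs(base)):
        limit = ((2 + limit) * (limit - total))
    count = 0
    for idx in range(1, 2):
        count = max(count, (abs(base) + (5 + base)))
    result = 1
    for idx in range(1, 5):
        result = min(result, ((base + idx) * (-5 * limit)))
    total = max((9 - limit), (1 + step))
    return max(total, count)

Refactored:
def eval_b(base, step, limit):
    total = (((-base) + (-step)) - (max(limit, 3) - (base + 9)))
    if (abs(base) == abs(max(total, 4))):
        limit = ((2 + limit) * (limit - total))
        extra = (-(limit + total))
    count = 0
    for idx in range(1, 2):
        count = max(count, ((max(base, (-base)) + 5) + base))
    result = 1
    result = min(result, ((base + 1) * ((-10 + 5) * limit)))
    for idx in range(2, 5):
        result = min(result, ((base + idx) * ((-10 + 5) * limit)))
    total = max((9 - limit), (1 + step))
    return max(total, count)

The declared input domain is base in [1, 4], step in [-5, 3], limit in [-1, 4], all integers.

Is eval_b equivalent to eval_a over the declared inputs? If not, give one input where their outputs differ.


Differences: min/max/abs usage differs, constant usage differs, local variable names differ, loop structure differs, statement counts differ, arithmetic usage differs — yet all 216 inputs agree.
verdict: equivalent


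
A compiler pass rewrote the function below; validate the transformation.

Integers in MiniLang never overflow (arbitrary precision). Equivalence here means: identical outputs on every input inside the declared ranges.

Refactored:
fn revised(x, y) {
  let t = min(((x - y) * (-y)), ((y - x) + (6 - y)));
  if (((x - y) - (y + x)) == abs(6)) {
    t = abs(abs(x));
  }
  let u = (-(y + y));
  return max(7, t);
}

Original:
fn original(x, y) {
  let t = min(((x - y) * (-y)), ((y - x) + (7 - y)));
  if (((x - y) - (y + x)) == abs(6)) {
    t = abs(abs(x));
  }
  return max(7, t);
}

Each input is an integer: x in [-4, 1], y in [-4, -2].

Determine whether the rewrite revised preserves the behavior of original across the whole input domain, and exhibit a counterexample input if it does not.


Input x=-1, y=-4: 8 from original versus 7 from revised.
verdict: not equivalent; witness: x=-1, y=-4


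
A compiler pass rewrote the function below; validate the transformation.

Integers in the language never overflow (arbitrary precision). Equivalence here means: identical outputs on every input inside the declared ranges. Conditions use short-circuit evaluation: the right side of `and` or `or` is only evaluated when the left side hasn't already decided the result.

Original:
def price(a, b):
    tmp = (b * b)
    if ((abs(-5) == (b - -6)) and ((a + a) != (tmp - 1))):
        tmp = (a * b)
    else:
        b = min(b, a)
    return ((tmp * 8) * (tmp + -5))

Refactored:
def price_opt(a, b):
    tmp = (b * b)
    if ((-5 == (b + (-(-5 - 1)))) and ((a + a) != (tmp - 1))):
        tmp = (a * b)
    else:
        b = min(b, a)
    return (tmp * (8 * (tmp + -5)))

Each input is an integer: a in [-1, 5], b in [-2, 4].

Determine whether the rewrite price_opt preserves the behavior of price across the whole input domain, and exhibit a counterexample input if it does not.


a=1, b=-1 yields 48 from price but -32 from price_opt.
verdict: not equivalent; witness: a=1, b=-1


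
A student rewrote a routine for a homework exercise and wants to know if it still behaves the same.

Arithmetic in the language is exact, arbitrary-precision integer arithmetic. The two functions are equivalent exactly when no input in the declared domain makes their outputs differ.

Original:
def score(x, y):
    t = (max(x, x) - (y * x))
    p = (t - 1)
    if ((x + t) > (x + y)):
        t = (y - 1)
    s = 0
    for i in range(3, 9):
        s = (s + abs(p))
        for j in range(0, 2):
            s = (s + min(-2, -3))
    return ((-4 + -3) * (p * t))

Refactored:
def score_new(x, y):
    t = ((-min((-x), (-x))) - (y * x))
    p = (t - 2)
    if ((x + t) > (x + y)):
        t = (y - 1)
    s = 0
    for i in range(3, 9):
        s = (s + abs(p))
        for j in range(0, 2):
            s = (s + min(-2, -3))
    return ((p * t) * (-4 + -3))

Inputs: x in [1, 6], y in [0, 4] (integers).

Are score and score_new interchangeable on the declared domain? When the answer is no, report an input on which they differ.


Run the pair on x=1, y=0.
score: t := 1 | p := 0 | ((x + t) > (x + y)): true | t := -1 | s := 0 | iter i=3: | s := 0 | iter j=0: | s := -3 | iter j=1: | s := -6 | iter i=4: | s := -6 | iter j=0: | s := -9 | iter j=1: | s := -12 | iter i=5: | s := -12 | iter j=0: | s := -15 | iter j=1: | s := -18 | iter i=6: | s := -18 | iter j=0: | s := -21 | iter j=1: | s := -24 | iter i=7: | s := -24 | iter j=0: | s := -27 | iter j=1: | s := -30 | iter i=8: | s := -30 | iter j=0: | s := -33 | iter j=1: | s := -36 | result 0
score_new: t := 1 | p := -1 | ((x + t) > (x + y)): true | t := -1 | s := 0 | iter i=3: | s := 1 | iter j=0: | s := -2 | iter j=1: | s := -5 | iter i=4: | s := -4 | iter j=0: | s := -7 | iter j=1: | s := -10 | iter i=5: | s := -9 | iter j=0: | s := -12 | iter j=1: | s := -15 | iter i=6: | s := -14 | iter j=0: | s := -17 | iter j=1: | s := -20 | iter i=7: | s := -19 | iter j=0: | s := -22 | iter j=1: | s := -25 | iter i=8: | s := -24 | iter j=0: | s := -27 | iter j=1: | s := -30 | result -7
0 against -7: the behavior changed.
verdict: not equivalent; witness: x=1, y=0


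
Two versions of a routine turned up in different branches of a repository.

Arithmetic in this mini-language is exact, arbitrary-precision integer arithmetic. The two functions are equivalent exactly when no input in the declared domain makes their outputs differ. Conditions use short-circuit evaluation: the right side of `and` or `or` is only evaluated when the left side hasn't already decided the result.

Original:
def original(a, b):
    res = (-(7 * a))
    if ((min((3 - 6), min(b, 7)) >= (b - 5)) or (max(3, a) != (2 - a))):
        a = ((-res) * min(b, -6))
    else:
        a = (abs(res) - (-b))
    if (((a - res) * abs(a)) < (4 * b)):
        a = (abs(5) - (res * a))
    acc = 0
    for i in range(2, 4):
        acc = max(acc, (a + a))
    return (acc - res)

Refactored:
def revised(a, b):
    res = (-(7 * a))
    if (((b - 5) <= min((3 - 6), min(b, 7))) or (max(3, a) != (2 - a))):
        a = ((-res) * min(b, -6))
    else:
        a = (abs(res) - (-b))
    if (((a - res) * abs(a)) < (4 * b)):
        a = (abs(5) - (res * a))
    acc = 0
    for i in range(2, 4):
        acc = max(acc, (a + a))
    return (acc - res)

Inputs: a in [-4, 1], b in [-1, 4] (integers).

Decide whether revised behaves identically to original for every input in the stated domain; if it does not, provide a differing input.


Behavior is preserved: although comparison usage differs, the outputs never diverge.
Tracing a=-1, b=1: original: res := 7 | ((min((3 - 6), min(b, 7)) >= (b - 5)) or (max(3, a) != (2 - a))): true | a := 42 | (((a - res) * abs(a)) < (4 * b)): false | acc := 0 | iter i=2: | acc := 84 | iter i=3: | acc := 84 | result 77 | revised: res := 7 | (((b - 5) <= min((3 - 6), min(b, 7))) or (max(3, a) != (2 - a))): true | a := 42 | (((a - res) * abs(a)) < (4 * b)): false | acc := 0 | iter i=2: | acc := 84 | iter i=3: | acc := 84 | result 77 — matching result 77.
Sweeping the whole domain (36 inputs) finds no disagreement.
verdict: equivalent
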